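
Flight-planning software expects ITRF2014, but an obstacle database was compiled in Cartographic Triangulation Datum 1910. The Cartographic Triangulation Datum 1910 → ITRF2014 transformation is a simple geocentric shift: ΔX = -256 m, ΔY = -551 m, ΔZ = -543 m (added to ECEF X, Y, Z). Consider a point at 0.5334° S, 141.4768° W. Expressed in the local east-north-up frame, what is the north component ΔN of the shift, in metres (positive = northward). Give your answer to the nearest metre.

At φ = -0.5334°, λ = -141.4768°: sin φ = -0.009309, cos φ = 0.999957, sin λ = -0.622831, cos λ = -0.782356.
ΔN = −sin φ cos λ·ΔX − sin φ sin λ·ΔY + cos φ·ΔZ = −(-0.009309)(-0.782356)(-256) − (-0.009309)(-0.622831)(-551) + (0.999957)(-543) = -537.92 m.

ΔN = -538 m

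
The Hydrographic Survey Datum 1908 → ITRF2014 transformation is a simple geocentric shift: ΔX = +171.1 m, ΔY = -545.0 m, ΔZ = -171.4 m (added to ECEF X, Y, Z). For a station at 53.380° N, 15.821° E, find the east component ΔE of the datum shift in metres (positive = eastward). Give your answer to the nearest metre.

ΔE = -571 m

At φ = 53.380°, λ = 15.821°: sin φ = 0.802609, cos φ = 0.596505, sin λ = 0.272633, cos λ = 0.962118.
ΔE = −sin λ·ΔX + cos λ·ΔY = −(0.272633)·(171.1) + (0.962118)·(-545.0) = -571.00 m.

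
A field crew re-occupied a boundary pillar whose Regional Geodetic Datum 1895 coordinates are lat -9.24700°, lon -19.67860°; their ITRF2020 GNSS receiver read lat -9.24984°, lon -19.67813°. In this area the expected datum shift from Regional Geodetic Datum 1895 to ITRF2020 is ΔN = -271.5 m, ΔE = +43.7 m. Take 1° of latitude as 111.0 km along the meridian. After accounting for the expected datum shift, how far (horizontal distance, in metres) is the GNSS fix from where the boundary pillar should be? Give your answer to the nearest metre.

44 m

Observed coordinate differences: Δφ = -0.00284°, Δλ = +0.00047°.
Converting to metres (1° lat = 111000 m, cos φ = 0.987005): observed ΔN = -315.2 m, observed ΔE = 51.5 m.
Subtracting the expected shift leaves a residual of -315.2 − (-271.5) = -43.7 m north and 51.5 − (43.7) = 7.8 m east.
Residual distance = √((-43.7)² + 7.8²) = 44.4 m.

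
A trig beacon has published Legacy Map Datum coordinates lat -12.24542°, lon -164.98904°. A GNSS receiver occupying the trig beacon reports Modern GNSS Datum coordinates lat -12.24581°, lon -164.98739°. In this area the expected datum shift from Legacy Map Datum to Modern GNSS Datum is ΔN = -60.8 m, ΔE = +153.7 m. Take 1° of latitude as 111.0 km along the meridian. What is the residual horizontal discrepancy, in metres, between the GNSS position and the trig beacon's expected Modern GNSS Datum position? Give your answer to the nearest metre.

Observed coordinate differences: Δφ = -0.00039°, Δλ = +0.00165°.
Converting to metres (1° lat = 111000 m, cos φ = 0.977248): observed ΔN = -43.3 m, observed ΔE = 179.0 m.
Subtracting the expected shift leaves a residual of -43.3 − (-60.8) = 17.5 m north and 179.0 − (153.7) = 25.3 m east.
Residual distance = √(17.5² + 25.3²) = 30.8 m.

31 m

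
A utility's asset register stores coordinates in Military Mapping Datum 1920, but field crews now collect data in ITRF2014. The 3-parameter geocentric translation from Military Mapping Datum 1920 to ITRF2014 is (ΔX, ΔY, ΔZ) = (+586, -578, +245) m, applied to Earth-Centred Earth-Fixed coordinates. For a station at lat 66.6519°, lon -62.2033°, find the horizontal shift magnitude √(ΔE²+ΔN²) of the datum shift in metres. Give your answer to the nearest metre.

The local east axis at (φ, λ) is (−sin λ, cos λ, 0), so ΔE = −sin(-62.2033°)·586 + cos(-62.2033°)·(-578) = 248.84 m.
The local north axis is (−sin φ cos λ, −sin φ sin λ, cos φ), giving ΔN = -250.896 − 469.435 + 97.098 = -623.23 m.
Horizontal magnitude = √(ΔE² + ΔN²) = √(248.84² + (-623.23)²) = 671.07 m.

671 m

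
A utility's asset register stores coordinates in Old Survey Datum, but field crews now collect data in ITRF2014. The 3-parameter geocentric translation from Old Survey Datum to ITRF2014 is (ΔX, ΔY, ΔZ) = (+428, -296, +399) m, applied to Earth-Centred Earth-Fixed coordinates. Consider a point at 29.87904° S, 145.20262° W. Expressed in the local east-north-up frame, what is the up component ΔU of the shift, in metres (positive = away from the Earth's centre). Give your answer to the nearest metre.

At φ = -29.87904°, λ = -145.20262°: sin φ = -0.498171, cos φ = 0.867079, sin λ = -0.570676, cos λ = -0.821175.
ΔU = cos φ cos λ·ΔX + cos φ sin λ·ΔY + sin φ·ΔZ = (0.867079)(-0.821175)(428) + (0.867079)(-0.570676)(-296) + (-0.498171)(399) = -357.05 m.

ΔU = -357 m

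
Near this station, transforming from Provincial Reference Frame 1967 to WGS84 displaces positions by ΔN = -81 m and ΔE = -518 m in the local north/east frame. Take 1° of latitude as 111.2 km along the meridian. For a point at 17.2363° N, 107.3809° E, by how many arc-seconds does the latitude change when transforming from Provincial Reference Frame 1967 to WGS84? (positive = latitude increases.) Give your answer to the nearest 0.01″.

Δφ = -2.62″

1° of latitude = 111.2 km, so Δφ = -81.0 / 111200 = -0.0007284° = -2.622″.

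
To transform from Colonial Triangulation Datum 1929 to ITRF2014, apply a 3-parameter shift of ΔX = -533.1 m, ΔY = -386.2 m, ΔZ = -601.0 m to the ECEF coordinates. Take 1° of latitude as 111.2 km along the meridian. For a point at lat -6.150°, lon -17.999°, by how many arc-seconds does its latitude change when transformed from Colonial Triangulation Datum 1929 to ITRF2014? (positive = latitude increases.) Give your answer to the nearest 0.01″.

sin φ = -0.107132, cos φ = 0.994245, sin λ = -0.309000, cos λ = 0.951062.
North component: ΔN = −sin φ cos λ·ΔX − sin φ sin λ·ΔY + cos φ·ΔZ = −(-0.107132)(0.951062)(-533.1) − (-0.107132)(-0.309000)(-386.2) + (0.994245)(-601.0) = -639.07 m.
1° of latitude spans 111200 m, so Δφ = -639.07 / 111200 × 3600 = -20.689″.

Δφ = -20.69″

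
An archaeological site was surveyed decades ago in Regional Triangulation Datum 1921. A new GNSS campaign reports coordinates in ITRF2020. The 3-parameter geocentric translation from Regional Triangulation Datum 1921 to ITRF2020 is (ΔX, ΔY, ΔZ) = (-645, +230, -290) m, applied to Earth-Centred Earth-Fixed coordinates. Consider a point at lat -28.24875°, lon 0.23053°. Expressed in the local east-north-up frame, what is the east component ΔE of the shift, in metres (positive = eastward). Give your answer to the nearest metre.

The local east axis at (φ, λ) is (−sin λ, cos λ, 0), so ΔE = −sin(0.23053°)·(-645) + cos(0.23053°)·230 = 232.59 m.

ΔE = 233 m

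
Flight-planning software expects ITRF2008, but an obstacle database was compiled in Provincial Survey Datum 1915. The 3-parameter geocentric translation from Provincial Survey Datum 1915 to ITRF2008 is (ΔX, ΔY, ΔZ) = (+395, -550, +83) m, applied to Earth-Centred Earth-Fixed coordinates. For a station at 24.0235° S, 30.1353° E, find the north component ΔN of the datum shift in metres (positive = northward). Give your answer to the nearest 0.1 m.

ΔN = 102.5 m

At φ = -24.0235°, λ = 30.1353°: sin φ = -0.407111, cos φ = 0.913379, sin λ = 0.502044, cos λ = 0.864842.
ΔN = −sin φ cos λ·ΔX − sin φ sin λ·ΔY + cos φ·ΔZ = −(-0.407111)(0.864842)(395) − (-0.407111)(0.502044)(-550) + (0.913379)(83) = 102.47 m.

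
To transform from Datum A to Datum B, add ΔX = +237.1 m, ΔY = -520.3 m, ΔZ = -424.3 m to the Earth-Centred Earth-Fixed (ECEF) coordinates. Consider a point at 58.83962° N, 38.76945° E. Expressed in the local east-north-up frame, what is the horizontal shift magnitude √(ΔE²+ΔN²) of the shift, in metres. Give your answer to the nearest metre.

At φ = 58.83962°, λ = 38.76945°: sin φ = 0.855722, cos φ = 0.517435, sin λ = 0.626188, cos λ = 0.779672.
ΔE = −sin λ·ΔX + cos λ·ΔY = −(0.626188)·(237.1) + (0.779672)·(-520.3) = -554.13 m.
ΔN = −sin φ cos λ·ΔX − sin φ sin λ·ΔY + cos φ·ΔZ = −(0.855722)(0.779672)(237.1) − (0.855722)(0.626188)(-520.3) + (0.517435)(-424.3) = -98.94 m.
Horizontal magnitude = √(ΔE² + ΔN²) = √((-554.13)² + (-98.94)²) = 562.90 m.

563 m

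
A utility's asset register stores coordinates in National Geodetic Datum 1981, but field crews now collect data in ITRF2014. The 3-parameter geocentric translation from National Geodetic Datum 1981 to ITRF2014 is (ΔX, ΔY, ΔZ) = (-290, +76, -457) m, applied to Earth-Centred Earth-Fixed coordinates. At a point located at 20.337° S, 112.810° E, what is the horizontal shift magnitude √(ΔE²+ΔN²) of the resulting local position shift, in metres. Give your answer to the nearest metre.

436 m

The local east axis at (φ, λ) is (−sin λ, cos λ, 0), so ΔE = −sin(112.810°)·(-290) + cos(112.810°)·76 = 237.86 m.
The local north axis is (−sin φ cos λ, −sin φ sin λ, cos φ), giving ΔN = 39.073 + 24.348 − 428.513 = -365.09 m.
Horizontal magnitude = √(ΔE² + ΔN²) = √(237.86² + (-365.09)²) = 435.74 m.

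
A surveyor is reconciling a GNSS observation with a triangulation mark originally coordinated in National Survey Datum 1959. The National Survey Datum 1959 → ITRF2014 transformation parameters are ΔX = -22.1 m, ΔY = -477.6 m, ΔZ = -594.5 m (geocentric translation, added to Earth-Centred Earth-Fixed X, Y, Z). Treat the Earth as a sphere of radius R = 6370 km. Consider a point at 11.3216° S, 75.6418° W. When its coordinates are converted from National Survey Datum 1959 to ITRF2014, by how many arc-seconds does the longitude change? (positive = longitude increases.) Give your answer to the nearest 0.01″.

sin φ = -0.196316, cos φ = 0.980541, sin λ = -0.968764, cos λ = 0.247983.
East component: ΔE = −sin λ·ΔX + cos λ·ΔY = −(-0.968764)(-22.1) + (0.247983)(-477.6) = -139.85 m.
1° of latitude spans πR/180 = 111177 m; at latitude φ, 1° of longitude spans that × cos φ = 109014.0 m, so Δλ = -139.85 / 109014.0 × 3600 = -4.618″.

Δλ = -4.62″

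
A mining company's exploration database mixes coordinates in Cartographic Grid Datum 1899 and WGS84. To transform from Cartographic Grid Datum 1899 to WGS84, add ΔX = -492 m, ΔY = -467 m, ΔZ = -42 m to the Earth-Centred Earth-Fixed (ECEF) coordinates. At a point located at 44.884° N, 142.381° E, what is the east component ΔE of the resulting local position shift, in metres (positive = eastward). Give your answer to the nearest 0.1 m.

The local east axis at (φ, λ) is (−sin λ, cos λ, 0), so ΔE = −sin(142.381°)·(-492) + cos(142.381°)·(-467) = 670.23 m.

ΔE = 670.2 m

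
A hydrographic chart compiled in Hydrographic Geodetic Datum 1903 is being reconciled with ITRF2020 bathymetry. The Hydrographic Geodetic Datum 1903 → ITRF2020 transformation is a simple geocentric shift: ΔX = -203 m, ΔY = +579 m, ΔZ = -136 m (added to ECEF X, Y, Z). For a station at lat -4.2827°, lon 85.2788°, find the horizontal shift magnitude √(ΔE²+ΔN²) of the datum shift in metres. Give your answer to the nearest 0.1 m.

267.0 m

The local east axis at (φ, λ) is (−sin λ, cos λ, 0), so ΔE = −sin(85.2788°)·(-203) + cos(85.2788°)·579 = 249.97 m.
The local north axis is (−sin φ cos λ, −sin φ sin λ, cos φ), giving ΔN = -1.248 + 43.092 − 135.620 = -93.78 m.
Horizontal magnitude = √(ΔE² + ΔN²) = √(249.97² + (-93.78)²) = 266.98 m.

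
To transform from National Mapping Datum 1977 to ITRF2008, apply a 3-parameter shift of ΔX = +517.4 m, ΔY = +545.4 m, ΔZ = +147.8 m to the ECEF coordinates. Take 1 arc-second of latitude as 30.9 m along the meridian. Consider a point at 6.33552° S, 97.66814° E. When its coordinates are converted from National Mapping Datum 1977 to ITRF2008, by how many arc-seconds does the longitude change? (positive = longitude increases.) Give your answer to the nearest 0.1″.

Δλ = -19.1″

sin φ = -0.110350, cos φ = 0.993893, sin λ = 0.991058, cos λ = -0.133435.
East component: ΔE = −sin λ·ΔX + cos λ·ΔY = −(0.991058)(517.4) + (-0.133435)(545.4) = -585.55 m.
1° of latitude spans 3600 × 30.90 = 111240 m; at latitude φ, 1° of longitude spans that × cos φ = 110560.6 m, so Δλ = -585.55 / 110560.6 × 3600 = -19.066″.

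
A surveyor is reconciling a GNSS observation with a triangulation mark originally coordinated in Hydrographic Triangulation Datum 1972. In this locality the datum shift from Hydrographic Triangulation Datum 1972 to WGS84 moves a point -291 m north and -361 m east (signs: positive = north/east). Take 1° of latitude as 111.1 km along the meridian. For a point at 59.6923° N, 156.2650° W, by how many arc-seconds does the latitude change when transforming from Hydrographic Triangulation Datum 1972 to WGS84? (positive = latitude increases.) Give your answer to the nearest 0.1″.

Δφ = -9.4″

1° of latitude = 111.1 km, so Δφ = -291.0 / 111100 = -0.0026193° = -9.429″.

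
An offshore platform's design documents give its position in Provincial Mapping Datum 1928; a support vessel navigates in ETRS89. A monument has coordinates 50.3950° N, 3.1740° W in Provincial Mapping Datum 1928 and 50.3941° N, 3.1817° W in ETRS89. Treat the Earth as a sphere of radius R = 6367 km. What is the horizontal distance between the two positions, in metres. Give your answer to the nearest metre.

555 m

Δφ = 50.3941° − 50.3950° = -0.0009°; Δλ = -3.1817° − -3.1740° = -0.0077°.
1° along a meridian = πR/180 = 111125 m.
ΔN = Δφ × 111125 = -100.0 m; ΔE = Δλ × 111125 × cos(50.3950°) = -0.0077 × 111125 × 0.637491 = -545.5 m.
Distance = √(ΔE² + ΔN²) = √((-545.5)² + (-100.0)²) = 554.6 m.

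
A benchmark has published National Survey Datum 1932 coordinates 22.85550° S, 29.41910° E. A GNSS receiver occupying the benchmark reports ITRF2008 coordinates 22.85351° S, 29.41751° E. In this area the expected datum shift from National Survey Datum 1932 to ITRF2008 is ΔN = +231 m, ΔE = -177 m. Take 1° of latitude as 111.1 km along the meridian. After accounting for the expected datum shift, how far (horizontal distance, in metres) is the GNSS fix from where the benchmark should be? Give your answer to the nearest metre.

17 m

Observed coordinate differences: Δφ = +0.00199°, Δλ = -0.00159°.
Converting to metres (1° lat = 111100 m, cos φ = 0.921487): observed ΔN = 221.1 m, observed ΔE = -162.8 m.
Subtracting the expected shift leaves a residual of 221.1 − (231) = -9.9 m north and -162.8 − (-177) = 14.2 m east.
Residual distance = √((-9.9)² + 14.2²) = 17.3 m.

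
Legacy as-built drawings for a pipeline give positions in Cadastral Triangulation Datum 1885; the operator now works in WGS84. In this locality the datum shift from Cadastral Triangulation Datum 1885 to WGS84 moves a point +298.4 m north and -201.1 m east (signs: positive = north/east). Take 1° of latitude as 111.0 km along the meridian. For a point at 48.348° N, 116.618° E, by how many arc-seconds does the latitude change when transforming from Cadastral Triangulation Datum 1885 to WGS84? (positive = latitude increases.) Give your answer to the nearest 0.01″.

Δφ = 9.68″

1° of latitude = 111.0 km, so Δφ = 298.4 / 111000 = 0.0026883° = 9.678″.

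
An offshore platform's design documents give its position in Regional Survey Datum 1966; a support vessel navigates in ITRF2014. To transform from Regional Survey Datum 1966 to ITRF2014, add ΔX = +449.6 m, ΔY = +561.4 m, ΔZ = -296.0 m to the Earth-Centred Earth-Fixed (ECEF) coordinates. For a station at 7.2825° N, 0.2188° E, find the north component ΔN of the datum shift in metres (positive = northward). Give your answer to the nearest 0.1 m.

ΔN = -350.9 m

The local north axis is (−sin φ cos λ, −sin φ sin λ, cos φ), giving ΔN = -56.992 − 0.272 − 293.612 = -350.88 m.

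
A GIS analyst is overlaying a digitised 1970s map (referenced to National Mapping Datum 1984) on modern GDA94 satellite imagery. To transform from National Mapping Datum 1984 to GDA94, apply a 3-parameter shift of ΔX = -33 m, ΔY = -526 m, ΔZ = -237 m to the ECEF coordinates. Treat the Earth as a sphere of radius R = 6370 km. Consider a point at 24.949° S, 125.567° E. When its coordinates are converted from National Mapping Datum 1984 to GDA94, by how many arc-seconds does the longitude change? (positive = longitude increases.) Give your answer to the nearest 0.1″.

sin φ = -0.421811, cos φ = 0.906684, sin λ = 0.813436, cos λ = -0.581655.
East component: ΔE = −sin λ·ΔX + cos λ·ΔY = −(0.813436)(-33) + (-0.581655)(-526) = 332.79 m.
1° of latitude spans πR/180 = 111177 m; at latitude φ, 1° of longitude spans that × cos φ = 100802.8 m, so Δλ = 332.79 / 100802.8 × 3600 = 11.885″.

Δλ = 11.9″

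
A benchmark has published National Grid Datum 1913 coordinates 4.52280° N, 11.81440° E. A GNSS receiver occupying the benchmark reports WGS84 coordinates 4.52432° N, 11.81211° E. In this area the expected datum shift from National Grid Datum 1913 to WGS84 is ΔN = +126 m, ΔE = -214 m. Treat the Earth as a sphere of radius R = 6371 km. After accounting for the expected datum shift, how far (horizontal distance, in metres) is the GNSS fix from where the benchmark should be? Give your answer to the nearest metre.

59 m

Observed coordinate differences: Δφ = +0.00152°, Δλ = -0.00229°.
Converting to metres (1° lat = 111195 m, cos φ = 0.996886): observed ΔN = 169.0 m, observed ΔE = -253.8 m.
Subtracting the expected shift leaves a residual of 169.0 − (126) = 43.0 m north and -253.8 − (-214) = -39.8 m east.
Residual distance = √(43.0² + (-39.8)²) = 58.6 m.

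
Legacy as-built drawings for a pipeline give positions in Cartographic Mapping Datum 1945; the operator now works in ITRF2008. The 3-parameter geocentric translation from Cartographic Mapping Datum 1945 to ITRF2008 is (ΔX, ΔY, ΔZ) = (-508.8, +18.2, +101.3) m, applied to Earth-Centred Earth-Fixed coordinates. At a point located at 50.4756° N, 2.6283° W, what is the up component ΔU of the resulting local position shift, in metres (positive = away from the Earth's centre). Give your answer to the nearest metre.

The local up (radial) axis is (cos φ cos λ, cos φ sin λ, sin φ), giving ΔU = -323.463 − 0.531 + 78.138 = -245.86 m.

ΔU = -246 m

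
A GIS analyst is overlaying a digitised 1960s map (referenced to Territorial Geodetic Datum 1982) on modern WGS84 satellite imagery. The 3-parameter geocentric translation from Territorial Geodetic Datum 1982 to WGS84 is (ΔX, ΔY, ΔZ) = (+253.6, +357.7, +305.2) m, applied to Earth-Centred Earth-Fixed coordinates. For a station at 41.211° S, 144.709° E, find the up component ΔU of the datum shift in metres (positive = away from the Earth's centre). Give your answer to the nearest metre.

ΔU = -201 m

The local up (radial) axis is (cos φ cos λ, cos φ sin λ, sin φ), giving ΔU = -155.720 + 155.463 − 201.076 = -201.33 m.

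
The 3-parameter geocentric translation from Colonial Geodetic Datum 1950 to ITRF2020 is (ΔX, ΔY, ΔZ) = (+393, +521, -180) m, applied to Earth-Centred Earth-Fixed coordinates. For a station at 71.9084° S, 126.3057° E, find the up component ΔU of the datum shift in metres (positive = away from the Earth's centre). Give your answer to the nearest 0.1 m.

ΔU = 229.2 m

The local up (radial) axis is (cos φ cos λ, cos φ sin λ, sin φ), giving ΔU = -72.260 + 130.381 + 171.101 = 229.22 m.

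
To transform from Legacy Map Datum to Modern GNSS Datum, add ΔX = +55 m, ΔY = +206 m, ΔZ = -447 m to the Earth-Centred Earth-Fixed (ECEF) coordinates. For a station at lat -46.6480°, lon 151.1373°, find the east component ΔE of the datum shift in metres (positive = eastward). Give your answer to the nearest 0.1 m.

At φ = -46.6480°, λ = 151.1373°: sin φ = -0.727150, cos φ = 0.686479, sin λ = 0.482712, cos λ = -0.875779.
ΔE = −sin λ·ΔX + cos λ·ΔY = −(0.482712)·(55) + (-0.875779)·(206) = -206.96 m.

ΔE = -207.0 m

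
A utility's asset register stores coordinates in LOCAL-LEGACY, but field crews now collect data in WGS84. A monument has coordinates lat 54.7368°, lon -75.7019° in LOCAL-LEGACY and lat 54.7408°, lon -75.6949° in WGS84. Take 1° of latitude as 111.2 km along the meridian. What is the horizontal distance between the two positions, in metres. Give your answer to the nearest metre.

632 m

Δφ = 54.7408° − 54.7368° = +0.0040°; Δλ = -75.6949° − -75.7019° = +0.0070°.
ΔN = Δφ × 111200 = 444.8 m; ΔE = Δλ × 111200 × cos(54.7368°) = +0.0070 × 111200 × 0.577333 = 449.4 m.
Distance = √(ΔE² + ΔN²) = √(449.4² + 444.8²) = 632.3 m.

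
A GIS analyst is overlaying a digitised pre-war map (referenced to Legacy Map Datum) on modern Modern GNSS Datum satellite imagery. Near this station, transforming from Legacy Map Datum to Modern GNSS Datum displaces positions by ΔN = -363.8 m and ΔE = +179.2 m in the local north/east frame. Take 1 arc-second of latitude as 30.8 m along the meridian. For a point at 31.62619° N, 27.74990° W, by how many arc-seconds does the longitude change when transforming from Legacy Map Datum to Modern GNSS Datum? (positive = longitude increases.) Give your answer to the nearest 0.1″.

Δλ = 6.8″

At latitude 31.62619°, cos φ = 0.851487.
1″ of longitude at this latitude = 30.80 × cos φ = 26.2258 m, so Δλ = 179.2 / 26.2258 = 6.833″.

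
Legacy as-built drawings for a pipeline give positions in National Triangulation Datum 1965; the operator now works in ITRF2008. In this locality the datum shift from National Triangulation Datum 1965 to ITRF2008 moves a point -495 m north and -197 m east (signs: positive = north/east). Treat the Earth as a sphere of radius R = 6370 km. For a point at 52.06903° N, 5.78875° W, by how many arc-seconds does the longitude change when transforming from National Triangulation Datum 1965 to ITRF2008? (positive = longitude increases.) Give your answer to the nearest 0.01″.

Δλ = -10.38″

At latitude 52.06903°, cos φ = 0.614712.
One radian of longitude at latitude φ spans R cos φ, so Δλ = ΔE / (R cos φ) = -197.0 / (6370000 × 0.614712) = -5.0310e-05 rad = -10.377″.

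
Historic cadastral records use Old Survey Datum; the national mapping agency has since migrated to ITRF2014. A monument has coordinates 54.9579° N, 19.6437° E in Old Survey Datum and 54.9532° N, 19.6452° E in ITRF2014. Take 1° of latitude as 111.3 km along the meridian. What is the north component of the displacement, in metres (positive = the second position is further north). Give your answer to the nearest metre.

Δφ = 54.9532° − 54.9579° = -0.0047°; Δλ = 19.6452° − 19.6437° = +0.0015°.
ΔN = Δφ × 111300 = -523.1 m; ΔE = Δλ × 111300 × cos(54.9579°) = +0.0015 × 111300 × 0.574178 = 95.9 m.

ΔN = -523 m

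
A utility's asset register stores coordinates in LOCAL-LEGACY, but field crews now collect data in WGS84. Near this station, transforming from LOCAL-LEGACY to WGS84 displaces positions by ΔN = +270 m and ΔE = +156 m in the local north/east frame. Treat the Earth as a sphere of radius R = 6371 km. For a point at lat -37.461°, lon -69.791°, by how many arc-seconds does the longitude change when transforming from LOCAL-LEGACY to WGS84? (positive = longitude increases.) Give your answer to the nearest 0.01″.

At latitude -37.461°, cos φ = 0.793768.
One radian of longitude at latitude φ spans R cos φ, so Δλ = ΔE / (R cos φ) = 156.0 / (6371000 × 0.793768) = 3.0848e-05 rad = 6.363″.

Δλ = 6.36″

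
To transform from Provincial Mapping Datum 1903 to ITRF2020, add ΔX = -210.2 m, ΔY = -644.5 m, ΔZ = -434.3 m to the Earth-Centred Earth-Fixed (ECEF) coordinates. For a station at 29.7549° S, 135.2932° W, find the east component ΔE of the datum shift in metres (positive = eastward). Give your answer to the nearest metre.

ΔE = 310 m

At φ = -29.7549°, λ = -135.2932°: sin φ = -0.496291, cos φ = 0.868156, sin λ = -0.703479, cos λ = -0.710716.
ΔE = −sin λ·ΔX + cos λ·ΔY = −(-0.703479)·(-210.2) + (-0.710716)·(-644.5) = 310.19 m.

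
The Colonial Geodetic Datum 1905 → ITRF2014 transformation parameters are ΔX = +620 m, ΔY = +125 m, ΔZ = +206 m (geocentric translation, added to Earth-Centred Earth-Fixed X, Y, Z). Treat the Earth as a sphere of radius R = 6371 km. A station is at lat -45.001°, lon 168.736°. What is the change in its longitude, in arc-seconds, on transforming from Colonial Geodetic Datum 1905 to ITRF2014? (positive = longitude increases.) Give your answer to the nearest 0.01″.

sin φ = -0.707119, cos φ = 0.707094, sin λ = 0.195330, cos λ = -0.980738.
East component: ΔE = −sin λ·ΔX + cos λ·ΔY = −(0.195330)(620) + (-0.980738)(125) = -243.70 m.
1° of latitude spans πR/180 = 111195 m; at latitude φ, 1° of longitude spans that × cos φ = 78625.3 m, so Δλ = -243.70 / 78625.3 × 3600 = -11.158″.

Δλ = -11.16″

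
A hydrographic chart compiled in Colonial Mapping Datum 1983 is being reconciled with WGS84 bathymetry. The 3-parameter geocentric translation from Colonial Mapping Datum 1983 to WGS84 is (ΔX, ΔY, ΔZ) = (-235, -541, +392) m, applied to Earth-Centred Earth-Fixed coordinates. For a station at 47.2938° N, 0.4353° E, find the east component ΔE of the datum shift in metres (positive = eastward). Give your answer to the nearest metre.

ΔE = -539 m

The local east axis at (φ, λ) is (−sin λ, cos λ, 0), so ΔE = −sin(0.4353°)·(-235) + cos(0.4353°)·(-541) = -539.20 m.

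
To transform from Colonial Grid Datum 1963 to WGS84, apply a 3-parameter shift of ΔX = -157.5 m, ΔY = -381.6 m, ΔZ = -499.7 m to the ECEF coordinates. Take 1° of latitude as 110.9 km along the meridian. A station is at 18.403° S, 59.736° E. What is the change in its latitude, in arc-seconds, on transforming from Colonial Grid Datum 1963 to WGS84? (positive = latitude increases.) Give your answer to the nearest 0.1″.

Δφ = -19.6″

sin φ = -0.315699, cos φ = 0.948859, sin λ = 0.863712, cos λ = 0.503985.
North component: ΔN = −sin φ cos λ·ΔX − sin φ sin λ·ΔY + cos φ·ΔZ = −(-0.315699)(0.503985)(-157.5) − (-0.315699)(0.863712)(-381.6) + (0.948859)(-499.7) = -603.26 m.
1° of latitude spans 110900 m, so Δφ = -603.26 / 110900 × 3600 = -19.583″.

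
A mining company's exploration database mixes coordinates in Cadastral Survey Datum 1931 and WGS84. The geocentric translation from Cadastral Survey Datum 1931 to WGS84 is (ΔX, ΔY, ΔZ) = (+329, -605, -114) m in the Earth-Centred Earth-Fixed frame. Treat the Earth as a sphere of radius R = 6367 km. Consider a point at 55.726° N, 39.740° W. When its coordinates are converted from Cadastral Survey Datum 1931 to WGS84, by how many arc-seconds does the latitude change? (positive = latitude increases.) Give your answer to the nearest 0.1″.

Δφ = -19.2″

sin φ = 0.826354, cos φ = 0.563151, sin λ = -0.639305, cos λ = 0.768953.
North component: ΔN = −sin φ cos λ·ΔX − sin φ sin λ·ΔY + cos φ·ΔZ = −(0.826354)(0.768953)(329) − (0.826354)(-0.639305)(-605) + (0.563151)(-114) = -592.87 m.
1° of latitude spans πR/180 = 111125 m, so Δφ = -592.87 / 111125 × 3600 = -19.207″.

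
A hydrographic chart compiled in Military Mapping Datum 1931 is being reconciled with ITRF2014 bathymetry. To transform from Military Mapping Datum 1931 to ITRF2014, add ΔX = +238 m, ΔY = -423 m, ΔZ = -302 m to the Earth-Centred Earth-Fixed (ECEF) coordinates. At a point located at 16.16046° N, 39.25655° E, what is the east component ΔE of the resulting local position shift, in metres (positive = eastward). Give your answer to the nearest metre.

ΔE = -478 m

At φ = 16.16046°, λ = 39.25655°: sin φ = 0.278328, cos φ = 0.960486, sin λ = 0.632794, cos λ = 0.774320.
ΔE = −sin λ·ΔX + cos λ·ΔY = −(0.632794)·(238) + (0.774320)·(-423) = -478.14 m.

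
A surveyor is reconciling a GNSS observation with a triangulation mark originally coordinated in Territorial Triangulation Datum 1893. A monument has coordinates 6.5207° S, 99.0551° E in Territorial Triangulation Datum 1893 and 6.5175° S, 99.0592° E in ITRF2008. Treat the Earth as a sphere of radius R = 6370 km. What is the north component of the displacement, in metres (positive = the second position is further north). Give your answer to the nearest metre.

ΔN = 356 m

Δφ = -6.5175° − -6.5207° = +0.0032°; Δλ = 99.0592° − 99.0551° = +0.0041°.
1° along a meridian = πR/180 = 111177 m.
ΔN = Δφ × 111177 = 355.8 m; ΔE = Δλ × 111177 × cos(-6.5207°) = +0.0041 × 111177 × 0.993531 = 452.9 m.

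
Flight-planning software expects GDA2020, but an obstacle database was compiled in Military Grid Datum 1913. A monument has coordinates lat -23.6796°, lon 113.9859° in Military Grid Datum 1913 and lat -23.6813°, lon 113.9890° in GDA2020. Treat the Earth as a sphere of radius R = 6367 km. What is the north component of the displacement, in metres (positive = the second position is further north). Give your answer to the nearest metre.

ΔN = -189 m

Δφ = -23.6813° − -23.6796° = -0.0017°; Δλ = 113.9890° − 113.9859° = +0.0031°.
1° along a meridian = πR/180 = 111125 m.
ΔN = Δφ × 111125 = -188.9 m; ΔE = Δλ × 111125 × cos(-23.6796°) = +0.0031 × 111125 × 0.915806 = 315.5 m.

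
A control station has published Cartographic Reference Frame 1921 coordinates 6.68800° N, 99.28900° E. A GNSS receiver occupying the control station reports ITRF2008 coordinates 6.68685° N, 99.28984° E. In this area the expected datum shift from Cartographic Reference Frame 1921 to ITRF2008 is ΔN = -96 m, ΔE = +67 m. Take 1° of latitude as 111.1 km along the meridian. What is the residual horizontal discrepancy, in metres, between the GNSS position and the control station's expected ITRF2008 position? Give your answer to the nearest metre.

41 m

Observed coordinate differences: Δφ = -0.00115°, Δλ = +0.00084°.
Converting to metres (1° lat = 111100 m, cos φ = 0.993195): observed ΔN = -127.8 m, observed ΔE = 92.7 m.
Subtracting the expected shift leaves a residual of -127.8 − (-96) = -31.8 m north and 92.7 − (67) = 25.7 m east.
Residual distance = √((-31.8)² + 25.7²) = 40.9 m.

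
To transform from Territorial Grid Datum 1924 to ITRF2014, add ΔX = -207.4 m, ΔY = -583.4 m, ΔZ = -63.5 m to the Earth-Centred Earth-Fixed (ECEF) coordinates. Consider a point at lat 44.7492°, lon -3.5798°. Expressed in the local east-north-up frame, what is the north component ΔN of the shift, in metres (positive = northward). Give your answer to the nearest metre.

ΔN = 75 m

The local north axis is (−sin φ cos λ, −sin φ sin λ, cos φ), giving ΔN = 145.726 − 25.645 − 45.097 = 74.98 m.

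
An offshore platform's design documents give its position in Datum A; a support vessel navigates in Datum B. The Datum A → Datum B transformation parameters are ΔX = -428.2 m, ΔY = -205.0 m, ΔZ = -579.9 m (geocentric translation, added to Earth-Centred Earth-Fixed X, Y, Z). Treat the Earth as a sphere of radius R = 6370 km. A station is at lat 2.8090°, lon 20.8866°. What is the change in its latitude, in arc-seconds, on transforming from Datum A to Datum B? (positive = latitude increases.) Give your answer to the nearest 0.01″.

sin φ = 0.049007, cos φ = 0.998798, sin λ = 0.356520, cos λ = 0.934288.
North component: ΔN = −sin φ cos λ·ΔX − sin φ sin λ·ΔY + cos φ·ΔZ = −(0.049007)(0.934288)(-428.2) − (0.049007)(0.356520)(-205.0) + (0.998798)(-579.9) = -556.02 m.
1° of latitude spans πR/180 = 111177 m, so Δφ = -556.02 / 111177 × 3600 = -18.004″.

Δφ = -18.00″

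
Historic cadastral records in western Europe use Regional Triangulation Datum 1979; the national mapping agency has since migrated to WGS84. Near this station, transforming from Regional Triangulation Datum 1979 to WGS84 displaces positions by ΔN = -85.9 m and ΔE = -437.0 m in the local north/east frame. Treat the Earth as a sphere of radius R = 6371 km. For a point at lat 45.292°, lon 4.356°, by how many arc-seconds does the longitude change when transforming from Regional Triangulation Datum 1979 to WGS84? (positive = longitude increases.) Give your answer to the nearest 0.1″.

At latitude 45.292°, cos φ = 0.703494.
One radian of longitude at latitude φ spans R cos φ, so Δλ = ΔE / (R cos φ) = -437.0 / (6371000 × 0.703494) = -9.7502e-05 rad = -20.111″.

Δλ = -20.1″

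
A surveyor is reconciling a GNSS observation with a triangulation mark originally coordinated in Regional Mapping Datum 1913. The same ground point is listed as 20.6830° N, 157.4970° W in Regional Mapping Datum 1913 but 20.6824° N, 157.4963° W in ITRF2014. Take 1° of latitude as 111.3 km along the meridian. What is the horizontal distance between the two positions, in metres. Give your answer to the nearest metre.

Δφ = 20.6824° − 20.6830° = -0.0006°; Δλ = -157.4963° − -157.4970° = +0.0007°.
ΔN = Δφ × 111300 = -66.8 m; ΔE = Δλ × 111300 × cos(20.6830°) = +0.0007 × 111300 × 0.935549 = 72.9 m.
Distance = √(ΔE² + ΔN²) = √(72.9² + (-66.8)²) = 98.9 m.

99 m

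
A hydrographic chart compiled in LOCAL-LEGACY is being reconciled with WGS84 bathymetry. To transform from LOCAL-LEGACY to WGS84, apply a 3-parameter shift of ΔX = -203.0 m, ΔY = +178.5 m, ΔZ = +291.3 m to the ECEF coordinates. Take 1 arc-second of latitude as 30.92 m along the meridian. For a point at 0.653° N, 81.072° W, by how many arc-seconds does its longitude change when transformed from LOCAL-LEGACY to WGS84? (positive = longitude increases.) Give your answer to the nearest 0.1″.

sin φ = 0.011397, cos φ = 0.999935, sin λ = -0.987884, cos λ = 0.155193.
East component: ΔE = −sin λ·ΔX + cos λ·ΔY = −(-0.987884)(-203.0) + (0.155193)(178.5) = -172.84 m.
1° of latitude spans 3600 × 30.92 = 111312 m; at latitude φ, 1° of longitude spans that × cos φ = 111304.8 m, so Δλ = -172.84 / 111304.8 × 3600 = -5.590″.

Δλ = -5.6″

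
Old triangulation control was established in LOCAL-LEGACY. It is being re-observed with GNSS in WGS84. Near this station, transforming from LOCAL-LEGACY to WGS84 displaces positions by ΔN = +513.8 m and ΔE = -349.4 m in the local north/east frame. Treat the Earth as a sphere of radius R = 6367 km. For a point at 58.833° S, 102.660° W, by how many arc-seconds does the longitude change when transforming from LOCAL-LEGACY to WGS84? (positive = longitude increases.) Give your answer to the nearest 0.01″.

Δλ = -21.87″

At latitude -58.833°, cos φ = 0.517534.
One radian of longitude at latitude φ spans R cos φ, so Δλ = ΔE / (R cos φ) = -349.4 / (6367000 × 0.517534) = -1.0603e-04 rad = -21.871″.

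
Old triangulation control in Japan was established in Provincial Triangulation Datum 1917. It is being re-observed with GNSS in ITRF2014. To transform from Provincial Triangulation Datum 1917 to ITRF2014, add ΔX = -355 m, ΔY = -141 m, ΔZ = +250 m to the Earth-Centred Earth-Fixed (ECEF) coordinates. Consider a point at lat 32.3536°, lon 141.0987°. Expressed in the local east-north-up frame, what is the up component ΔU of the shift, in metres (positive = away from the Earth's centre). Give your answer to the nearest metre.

ΔU = 292 m

The local up (radial) axis is (cos φ cos λ, cos φ sin λ, sin φ), giving ΔU = 233.383 − 74.800 + 133.786 = 292.37 m.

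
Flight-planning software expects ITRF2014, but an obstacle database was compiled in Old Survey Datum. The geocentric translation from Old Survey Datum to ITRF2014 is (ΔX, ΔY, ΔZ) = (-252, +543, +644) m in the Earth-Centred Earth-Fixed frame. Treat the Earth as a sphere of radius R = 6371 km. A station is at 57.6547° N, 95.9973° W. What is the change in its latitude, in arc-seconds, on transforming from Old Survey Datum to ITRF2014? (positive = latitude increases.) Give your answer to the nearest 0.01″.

sin φ = 0.844839, cos φ = 0.535020, sin λ = -0.994527, cos λ = -0.104482.
North component: ΔN = −sin φ cos λ·ΔX − sin φ sin λ·ΔY + cos φ·ΔZ = −(0.844839)(-0.104482)(-252) − (0.844839)(-0.994527)(543) + (0.535020)(644) = 778.55 m.
1° of latitude spans πR/180 = 111195 m, so Δφ = 778.55 / 111195 × 3600 = 25.206″.

Δφ = 25.21″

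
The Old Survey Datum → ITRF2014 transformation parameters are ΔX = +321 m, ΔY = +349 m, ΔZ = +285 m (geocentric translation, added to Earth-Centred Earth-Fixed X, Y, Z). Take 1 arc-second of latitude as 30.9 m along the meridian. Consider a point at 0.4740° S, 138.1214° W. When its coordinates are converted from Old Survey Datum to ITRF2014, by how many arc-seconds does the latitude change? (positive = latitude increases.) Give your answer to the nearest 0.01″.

sin φ = -0.008273, cos φ = 0.999966, sin λ = -0.667555, cos λ = -0.744561.
North component: ΔN = −sin φ cos λ·ΔX − sin φ sin λ·ΔY + cos φ·ΔZ = −(-0.008273)(-0.744561)(321) − (-0.008273)(-0.667555)(349) + (0.999966)(285) = 281.09 m.
1° of latitude spans 3600 × 30.90 = 111240 m, so Δφ = 281.09 / 111240 × 3600 = 9.097″.

Δφ = 9.10″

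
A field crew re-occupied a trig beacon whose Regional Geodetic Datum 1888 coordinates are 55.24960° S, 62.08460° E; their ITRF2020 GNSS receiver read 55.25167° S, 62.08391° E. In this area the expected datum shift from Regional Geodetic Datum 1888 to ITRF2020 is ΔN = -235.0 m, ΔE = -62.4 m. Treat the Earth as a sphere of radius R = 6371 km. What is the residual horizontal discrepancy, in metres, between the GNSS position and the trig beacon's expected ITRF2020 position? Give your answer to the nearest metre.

Observed coordinate differences: Δφ = -0.00207°, Δλ = -0.00069°.
Converting to metres (1° lat = 111195 m, cos φ = 0.570002): observed ΔN = -230.2 m, observed ΔE = -43.7 m.
Subtracting the expected shift leaves a residual of -230.2 − (-235.0) = 4.8 m north and -43.7 − (-62.4) = 18.7 m east.
Residual distance = √(4.8² + 18.7²) = 19.3 m.

19 m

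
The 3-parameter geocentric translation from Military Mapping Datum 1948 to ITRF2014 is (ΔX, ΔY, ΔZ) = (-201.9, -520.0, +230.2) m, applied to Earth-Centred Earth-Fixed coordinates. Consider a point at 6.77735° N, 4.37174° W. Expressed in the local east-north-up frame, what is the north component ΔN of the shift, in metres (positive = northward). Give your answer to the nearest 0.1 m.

ΔN = 247.7 m

The local north axis is (−sin φ cos λ, −sin φ sin λ, cos φ), giving ΔN = 23.757 − 4.678 + 228.591 = 247.67 m.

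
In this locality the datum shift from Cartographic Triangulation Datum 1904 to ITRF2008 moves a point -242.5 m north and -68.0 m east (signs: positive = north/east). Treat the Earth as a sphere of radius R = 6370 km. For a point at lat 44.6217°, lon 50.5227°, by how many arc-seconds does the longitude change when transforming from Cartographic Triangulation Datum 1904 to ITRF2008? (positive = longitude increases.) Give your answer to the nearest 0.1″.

Δλ = -3.1″

At latitude 44.6217°, cos φ = 0.711760.
One radian of longitude at latitude φ spans R cos φ, so Δλ = ΔE / (R cos φ) = -68.0 / (6370000 × 0.711760) = -1.4998e-05 rad = -3.094″.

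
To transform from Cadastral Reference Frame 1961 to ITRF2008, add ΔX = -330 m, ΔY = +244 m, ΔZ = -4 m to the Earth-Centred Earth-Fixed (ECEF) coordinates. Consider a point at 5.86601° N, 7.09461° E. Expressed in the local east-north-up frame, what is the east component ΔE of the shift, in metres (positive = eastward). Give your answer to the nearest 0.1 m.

ΔE = 282.9 m

The local east axis at (φ, λ) is (−sin λ, cos λ, 0), so ΔE = −sin(7.09461°)·(-330) + cos(7.09461°)·244 = 282.89 m.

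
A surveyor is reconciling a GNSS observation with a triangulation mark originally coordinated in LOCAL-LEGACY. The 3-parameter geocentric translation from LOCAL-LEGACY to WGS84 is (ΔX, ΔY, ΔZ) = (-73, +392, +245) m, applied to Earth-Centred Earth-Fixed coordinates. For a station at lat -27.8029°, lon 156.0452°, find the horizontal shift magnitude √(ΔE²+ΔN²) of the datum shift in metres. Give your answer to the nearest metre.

At φ = -27.8029°, λ = 156.0452°: sin φ = -0.466431, cos φ = 0.884557, sin λ = 0.406016, cos λ = -0.913866.
ΔE = −sin λ·ΔX + cos λ·ΔY = −(0.406016)·(-73) + (-0.913866)·(392) = -328.60 m.
ΔN = −sin φ cos λ·ΔX − sin φ sin λ·ΔY + cos φ·ΔZ = −(-0.466431)(-0.913866)(-73) − (-0.466431)(0.406016)(392) + (0.884557)(245) = 322.07 m.
Horizontal magnitude = √(ΔE² + ΔN²) = √((-328.60)² + 322.07²) = 460.11 m.

460 m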